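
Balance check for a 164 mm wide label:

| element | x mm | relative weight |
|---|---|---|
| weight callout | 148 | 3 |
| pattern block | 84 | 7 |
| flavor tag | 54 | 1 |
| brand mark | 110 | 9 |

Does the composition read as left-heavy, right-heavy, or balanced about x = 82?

Total weight = 3 + 7 + 1 + 9 = 20.
x-moment: 3·148 + 7·84 + 1·54 + 9·110 = 2076; centroid 2076/20 ≈ 103.80.
Since 103.8 is right of 82, the composition reads right-heavy.

right-heavy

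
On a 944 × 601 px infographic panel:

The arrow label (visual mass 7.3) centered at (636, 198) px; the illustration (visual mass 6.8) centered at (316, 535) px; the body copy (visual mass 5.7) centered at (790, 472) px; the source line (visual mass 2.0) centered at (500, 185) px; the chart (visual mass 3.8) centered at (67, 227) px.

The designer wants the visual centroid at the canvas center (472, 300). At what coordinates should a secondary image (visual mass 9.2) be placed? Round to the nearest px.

(421, 156)

New total weight: (7.3 + 6.8 + 5.7 + 2.0 + 3.8) + 9.2 = 34.8.
x: need Σw·x = 34.8·472 = 16425.6. Existing = 7.3·636 + 6.8·316 + 5.7·790 + 2.0·500 + 3.8·67 = 12549.2. Remainder 3876.4 / 9.2 ≈ 421.35.
y: need Σw·y = 34.8·300 = 10440.0. Existing = 7.3·198 + 6.8·535 + 5.7·472 + 2.0·185 + 3.8·227 = 9006.4. Remainder 1433.6 / 9.2 ≈ 155.83.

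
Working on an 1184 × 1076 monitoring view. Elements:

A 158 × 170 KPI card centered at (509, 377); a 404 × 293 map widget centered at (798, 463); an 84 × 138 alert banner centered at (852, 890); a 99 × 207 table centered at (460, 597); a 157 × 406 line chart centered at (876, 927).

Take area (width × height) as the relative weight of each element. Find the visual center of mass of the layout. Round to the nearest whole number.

(760, 608)

Taking area as weight: KPI card 158·170 = 26860, map widget 404·293 = 118372, alert banner 84·138 = 11592, table 99·207 = 20493, line chart 157·406 = 63742. Sum 241059.
Σw·x = 26860·509 + 118372·798 + 11592·852 + 20493·460 + 63742·876 = 183273752, so x̄ = 183273752/241059 ≈ 760.29.
Σw·y = 26860·377 + 118372·463 + 11592·890 + 20493·597 + 63742·927 = 146572491, so ȳ = 146572491/241059 ≈ 608.04.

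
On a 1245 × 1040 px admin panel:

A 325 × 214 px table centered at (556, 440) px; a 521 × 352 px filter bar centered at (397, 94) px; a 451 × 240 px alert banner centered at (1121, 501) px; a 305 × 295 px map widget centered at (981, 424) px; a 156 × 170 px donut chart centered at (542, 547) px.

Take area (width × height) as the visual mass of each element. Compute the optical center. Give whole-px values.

(702, 324)

Taking area as weight: table 325·214 = 69550, filter bar 521·352 = 183392, alert banner 451·240 = 108240, map widget 305·295 = 89975, donut chart 156·170 = 26520. Sum 477677.
x: (69550·556 + 183392·397 + 108240·1121 + 89975·981 + 26520·542) / 477677 = 335452779 / 477677 ≈ 702.26
y: (69550·440 + 183392·94 + 108240·501 + 89975·424 + 26520·547) / 477677 = 154724928 / 477677 ≈ 323.91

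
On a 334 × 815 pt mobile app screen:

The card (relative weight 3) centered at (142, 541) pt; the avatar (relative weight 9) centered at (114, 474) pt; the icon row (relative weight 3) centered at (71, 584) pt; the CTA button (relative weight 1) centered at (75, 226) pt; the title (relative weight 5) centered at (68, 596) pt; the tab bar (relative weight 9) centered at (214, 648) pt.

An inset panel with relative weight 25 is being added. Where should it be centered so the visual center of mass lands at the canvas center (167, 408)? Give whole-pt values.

(207, 230)

After adding the inset panel, total weight = 3 + 9 + 3 + 1 + 5 + 9 + 25 = 55.
x: need Σw·x = 55·167 = 9185. Existing = 3·142 + 9·114 + 3·71 + 1·75 + 5·68 + 9·214 = 4006. Remainder 5179 / 25 ≈ 207.16.
y: need Σw·y = 55·408 = 22440. Existing = 3·541 + 9·474 + 3·584 + 1·226 + 5·596 + 9·648 = 16679. Remainder 5761 / 25 ≈ 230.44.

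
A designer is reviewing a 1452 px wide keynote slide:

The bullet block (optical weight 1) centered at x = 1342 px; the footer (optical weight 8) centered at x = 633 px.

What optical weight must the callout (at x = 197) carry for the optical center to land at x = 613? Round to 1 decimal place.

w ≈ 2.1

Known weights sum to 1 + 8 = 9; their moment is 1·1342 + 8·633 = 6406.
For the centroid to hit 613: (6406 + w·197) / (9 + w) = 613.
Solving: w = (613·9 − 6406) / (197 − 613) = -889 / -416 ≈ 2.14.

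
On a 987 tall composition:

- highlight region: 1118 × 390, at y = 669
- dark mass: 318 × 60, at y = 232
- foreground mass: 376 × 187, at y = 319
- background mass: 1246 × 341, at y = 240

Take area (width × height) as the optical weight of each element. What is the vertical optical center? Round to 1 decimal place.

Areas: highlight region 1118·390 = 436020, dark mass 318·60 = 19080, foreground mass 376·187 = 70312, background mass 1246·341 = 424886. Total weight = 950298.
y: (436020·669 + 19080·232 + 70312·319 + 424886·240) / 950298 = 420526108 / 950298 ≈ 442.52

y ≈ 442.5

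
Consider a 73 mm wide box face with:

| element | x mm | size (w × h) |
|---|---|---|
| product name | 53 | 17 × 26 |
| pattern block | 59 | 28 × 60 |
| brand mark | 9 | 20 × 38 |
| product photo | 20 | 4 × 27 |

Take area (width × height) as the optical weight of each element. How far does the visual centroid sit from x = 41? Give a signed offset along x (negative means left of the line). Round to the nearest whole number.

≈ 3 mm

Areas → weights: product name 17·26 = 442, pattern block 28·60 = 1680, brand mark 20·38 = 760, product photo 4·27 = 108; Σw = 2990.
x-moment: 442·53 + 1680·59 + 760·9 + 108·20 = 131546; centroid 131546/2990 ≈ 44.00.
Difference: 44.00 − 41 ≈ 3.00.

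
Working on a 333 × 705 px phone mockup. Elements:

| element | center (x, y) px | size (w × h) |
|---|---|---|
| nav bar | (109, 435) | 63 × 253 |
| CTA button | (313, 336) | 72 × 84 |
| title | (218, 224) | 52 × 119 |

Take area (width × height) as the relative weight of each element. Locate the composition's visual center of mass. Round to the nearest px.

Areas → weights: nav bar 63·253 = 15939, CTA button 72·84 = 6048, title 52·119 = 6188; Σw = 28175.
x: (15939·109 + 6048·313 + 6188·218) / 28175 = 4979359 / 28175 ≈ 176.73
y: (15939·435 + 6048·336 + 6188·224) / 28175 = 10351705 / 28175 ≈ 367.41

(177, 367)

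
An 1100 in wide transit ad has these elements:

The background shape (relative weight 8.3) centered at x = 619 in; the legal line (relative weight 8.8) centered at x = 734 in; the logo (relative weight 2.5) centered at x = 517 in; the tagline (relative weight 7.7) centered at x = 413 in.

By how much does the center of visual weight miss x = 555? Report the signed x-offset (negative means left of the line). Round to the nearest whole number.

≈ 34 in

Weights sum to 8.3 + 8.8 + 2.5 + 7.7 = 27.3.
x: (8.3·619 + 8.8·734 + 2.5·517 + 7.7·413) / 27.3 = 16069.5 / 27.3 ≈ 588.63
Against x = 555, that's 588.63 − 555 = 33.63.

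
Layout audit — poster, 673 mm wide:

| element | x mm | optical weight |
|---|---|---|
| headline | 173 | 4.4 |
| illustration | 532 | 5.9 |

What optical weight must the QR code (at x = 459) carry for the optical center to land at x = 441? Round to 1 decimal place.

w ≈ 35.7

Known weights sum to 4.4 + 5.9 = 10.3; their moment is 4.4·173 + 5.9·532 = 3900.0.
Balance at x = 441 requires (3900.0 + w·459) / (10.3 + w) = 441.
Solving: w = (441·10.3 − 3900.0) / (459 − 441) = 642.3 / 18 ≈ 35.68.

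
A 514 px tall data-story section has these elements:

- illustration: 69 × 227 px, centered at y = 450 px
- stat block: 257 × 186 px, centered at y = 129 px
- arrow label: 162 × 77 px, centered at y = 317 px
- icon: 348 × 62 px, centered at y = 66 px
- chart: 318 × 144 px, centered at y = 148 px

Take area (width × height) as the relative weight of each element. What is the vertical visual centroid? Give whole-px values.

Areas: illustration 69·227 = 15663, stat block 257·186 = 47802, arrow label 162·77 = 12474, icon 348·62 = 21576, chart 318·144 = 45792. Total weight = 143307.
y: (15663·450 + 47802·129 + 12474·317 + 21576·66 + 45792·148) / 143307 = 25370298 / 143307 ≈ 177.03

y ≈ 177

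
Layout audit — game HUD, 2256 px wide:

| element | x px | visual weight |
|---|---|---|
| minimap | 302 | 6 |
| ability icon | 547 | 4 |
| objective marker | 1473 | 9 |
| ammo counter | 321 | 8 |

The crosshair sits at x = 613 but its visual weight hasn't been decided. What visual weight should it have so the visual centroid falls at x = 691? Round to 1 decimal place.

Existing Σw = 27 (6 + 4 + 9 + 8); existing moment 6·302 + 4·547 + 9·1473 + 8·321 = 19825.
For the centroid to hit 691: (19825 + w·613) / (27 + w) = 691.
Rearranging, w·(613 − 691) = 691·27 − 19825 = -1168, so w ≈ -1168/-78 = 14.97.

w ≈ 15.0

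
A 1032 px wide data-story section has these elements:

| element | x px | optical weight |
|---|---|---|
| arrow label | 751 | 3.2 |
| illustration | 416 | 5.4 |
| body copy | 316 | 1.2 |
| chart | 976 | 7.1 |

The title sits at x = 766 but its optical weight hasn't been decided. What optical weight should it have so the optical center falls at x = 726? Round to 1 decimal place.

Known weights sum to 3.2 + 5.4 + 1.2 + 7.1 = 16.9; their moment is 3.2·751 + 5.4·416 + 1.2·316 + 7.1·976 = 11958.4.
Balance at x = 726 requires (11958.4 + w·766) / (16.9 + w) = 726.
So w = (726·16.9 − 11958.4)/(766 − 726) = 311.0/40 ≈ 7.77.

w ≈ 7.8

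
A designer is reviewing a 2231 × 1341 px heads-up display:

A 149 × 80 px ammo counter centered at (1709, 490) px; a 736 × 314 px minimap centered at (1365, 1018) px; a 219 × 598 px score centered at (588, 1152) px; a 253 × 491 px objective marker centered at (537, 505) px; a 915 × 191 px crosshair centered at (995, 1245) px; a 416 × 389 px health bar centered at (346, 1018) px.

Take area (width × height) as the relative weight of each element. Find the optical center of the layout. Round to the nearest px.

Taking area as weight: ammo counter 149·80 = 11920, minimap 736·314 = 231104, score 219·598 = 130962, objective marker 253·491 = 124223, crosshair 915·191 = 174765, health bar 416·389 = 161824. Sum 834798.
Σw·x = 11920·1709 + 231104·1365 + 130962·588 + 124223·537 + 174765·995 + 161824·346 = 709423926, so x̄ = 709423926/834798 ≈ 849.82.
Σw·y = 11920·490 + 231104·1018 + 130962·1152 + 124223·505 + 174765·1245 + 161824·1018 = 837024768, so ȳ = 837024768/834798 ≈ 1002.67.

(850, 1003)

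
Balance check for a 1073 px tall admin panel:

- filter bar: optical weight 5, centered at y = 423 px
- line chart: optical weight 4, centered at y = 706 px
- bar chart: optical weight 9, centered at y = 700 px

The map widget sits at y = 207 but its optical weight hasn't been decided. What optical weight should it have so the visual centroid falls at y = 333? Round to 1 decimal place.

w ≈ 41.6

Known weights sum to 5 + 4 + 9 = 18; their moment is 5·423 + 4·706 + 9·700 = 11239.
Balance at y = 333 requires (11239 + w·207) / (18 + w) = 333.
So w = (333·18 − 11239)/(207 − 333) = -5245/-126 ≈ 41.63.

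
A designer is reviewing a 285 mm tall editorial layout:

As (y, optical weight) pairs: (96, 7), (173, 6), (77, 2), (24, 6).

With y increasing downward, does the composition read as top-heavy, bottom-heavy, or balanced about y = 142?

Σw = 7 + 6 + 2 + 6 = 21.
Σw·y = 7·96 + 6·173 + 2·77 + 6·24 = 2008, so ȳ = 2008/21 ≈ 95.62.
95.6 lies above (smaller y than) the midline 142, so the layout is top-heavy.

top-heavy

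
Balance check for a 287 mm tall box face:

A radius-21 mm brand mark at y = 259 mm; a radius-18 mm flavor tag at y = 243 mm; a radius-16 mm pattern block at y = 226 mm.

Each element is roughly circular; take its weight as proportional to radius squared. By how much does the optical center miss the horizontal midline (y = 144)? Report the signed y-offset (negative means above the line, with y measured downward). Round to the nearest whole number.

Weights ∝ r²: brand mark 21² = 441, flavor tag 18² = 324, pattern block 16² = 256; Σw = 1021.
y: (441·259 + 324·243 + 256·226) / 1021 = 250807 / 1021 ≈ 245.65
Against y = 144, that's 245.65 − 144 = 101.65.

≈ 102 mm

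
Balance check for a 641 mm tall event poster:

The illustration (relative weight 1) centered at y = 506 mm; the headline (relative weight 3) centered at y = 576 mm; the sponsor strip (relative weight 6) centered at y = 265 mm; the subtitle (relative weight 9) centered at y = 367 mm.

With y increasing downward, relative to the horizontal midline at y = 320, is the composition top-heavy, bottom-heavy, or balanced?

Σw = 1 + 3 + 6 + 9 = 19.
y-moment: 1·506 + 3·576 + 6·265 + 9·367 = 7127; centroid 7127/19 ≈ 375.11.
375.1 lies below (larger y than) the midline 320, so the layout is bottom-heavy.

bottom-heavy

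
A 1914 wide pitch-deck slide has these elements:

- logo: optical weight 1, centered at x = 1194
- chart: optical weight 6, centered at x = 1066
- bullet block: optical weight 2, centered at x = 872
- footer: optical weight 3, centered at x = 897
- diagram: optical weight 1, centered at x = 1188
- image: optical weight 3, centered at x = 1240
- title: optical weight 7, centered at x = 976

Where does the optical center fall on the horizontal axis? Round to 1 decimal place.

Weights sum to 1 + 6 + 2 + 3 + 1 + 3 + 7 = 23.
Σw·x = 1·1194 + 6·1066 + 2·872 + 3·897 + 1·1188 + 3·1240 + 7·976 = 23765, so x̄ = 23765/23 ≈ 1033.26.

x ≈ 1033.3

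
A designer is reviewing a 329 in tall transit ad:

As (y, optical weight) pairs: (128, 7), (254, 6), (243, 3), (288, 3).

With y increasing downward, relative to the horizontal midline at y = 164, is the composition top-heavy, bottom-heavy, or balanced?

bottom-heavy

Total weight = 7 + 6 + 3 + 3 = 19.
y-moment: 7·128 + 6·254 + 3·243 + 3·288 = 4013; centroid 4013/19 ≈ 211.21.
211.2 vs midline 164 → bottom-heavy.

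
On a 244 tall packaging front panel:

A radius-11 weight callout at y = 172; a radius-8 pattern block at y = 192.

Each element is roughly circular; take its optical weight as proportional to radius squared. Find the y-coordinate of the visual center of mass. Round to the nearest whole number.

Weights ∝ r²: weight callout 11² = 121, pattern block 8² = 64; Σw = 185.
y-moment: 121·172 + 64·192 = 33100; centroid 33100/185 ≈ 178.92.

y ≈ 179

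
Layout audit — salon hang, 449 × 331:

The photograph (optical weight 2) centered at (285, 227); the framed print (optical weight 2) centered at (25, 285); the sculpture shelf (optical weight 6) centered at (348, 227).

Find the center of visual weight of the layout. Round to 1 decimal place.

Total weight = 2 + 2 + 6 = 10.
Σw·x = 2·285 + 2·25 + 6·348 = 2708, so x̄ = 2708/10 ≈ 270.80.
Σw·y = 2·227 + 2·285 + 6·227 = 2386, so ȳ = 2386/10 ≈ 238.60.

(270.8, 238.6)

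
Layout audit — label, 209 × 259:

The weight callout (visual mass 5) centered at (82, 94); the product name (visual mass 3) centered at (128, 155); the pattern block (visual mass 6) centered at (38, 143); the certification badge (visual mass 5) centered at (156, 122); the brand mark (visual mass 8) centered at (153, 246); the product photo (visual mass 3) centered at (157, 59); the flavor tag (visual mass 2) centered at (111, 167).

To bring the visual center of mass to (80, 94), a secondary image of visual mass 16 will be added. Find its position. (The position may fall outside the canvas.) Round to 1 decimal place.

(7.6, -23.1)

With the secondary image, Σw becomes 5 + 3 + 6 + 5 + 8 + 3 + 2 + 16 = 48.
Along x: (3719 + 16·x) / 48 = 80 (existing moment 5·82 + 3·128 + 6·38 + 5·156 + 8·153 + 3·157 + 2·111 = 3719) ⇒ x = (3840 − 3719) / 16 ≈ 7.56.
Along y: (4882 + 16·y) / 48 = 94 (existing moment 5·94 + 3·155 + 6·143 + 5·122 + 8·246 + 3·59 + 2·167 = 4882) ⇒ y = (4512 − 4882) / 16 ≈ -23.12.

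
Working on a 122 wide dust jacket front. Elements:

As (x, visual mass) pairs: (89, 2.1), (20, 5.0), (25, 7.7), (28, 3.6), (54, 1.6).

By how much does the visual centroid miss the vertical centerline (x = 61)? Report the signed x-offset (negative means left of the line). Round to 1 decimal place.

Weights sum to 2.1 + 5.0 + 7.7 + 3.6 + 1.6 = 20.0.
x: (2.1·89 + 5.0·20 + 7.7·25 + 3.6·28 + 1.6·54) / 20.0 = 666.6 / 20.0 ≈ 33.33
Against x = 61, that's 33.33 − 61 = -27.67.

≈ -27.7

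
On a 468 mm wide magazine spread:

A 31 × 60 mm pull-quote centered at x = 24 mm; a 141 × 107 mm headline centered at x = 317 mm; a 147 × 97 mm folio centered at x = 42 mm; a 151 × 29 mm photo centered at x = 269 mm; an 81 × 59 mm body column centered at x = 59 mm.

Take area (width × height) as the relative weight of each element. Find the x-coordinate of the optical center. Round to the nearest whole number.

Areas: pull-quote 31·60 = 1860, headline 141·107 = 15087, folio 147·97 = 14259, photo 151·29 = 4379, body column 81·59 = 4779. Total weight = 40364.
x: (1860·24 + 15087·317 + 14259·42 + 4379·269 + 4779·59) / 40364 = 6886009 / 40364 ≈ 170.60

x ≈ 171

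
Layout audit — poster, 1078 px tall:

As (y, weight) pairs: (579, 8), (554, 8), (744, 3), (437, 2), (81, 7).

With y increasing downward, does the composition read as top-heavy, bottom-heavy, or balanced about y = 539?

top-heavy

Weights sum to 8 + 8 + 3 + 2 + 7 = 28.
y-moment: 8·579 + 8·554 + 3·744 + 2·437 + 7·81 = 12737; centroid 12737/28 ≈ 454.89.
454.9 lies above (smaller y than) the midline 539, so the layout is top-heavy.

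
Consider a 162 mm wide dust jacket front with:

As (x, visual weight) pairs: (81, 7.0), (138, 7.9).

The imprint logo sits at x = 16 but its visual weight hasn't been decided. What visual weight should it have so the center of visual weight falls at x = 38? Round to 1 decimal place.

Known weights sum to 7.0 + 7.9 = 14.9; their moment is 7.0·81 + 7.9·138 = 1657.2.
Balance at x = 38 requires (1657.2 + w·16) / (14.9 + w) = 38.
Rearranging, w·(16 − 38) = 38·14.9 − 1657.2 = -1091.0, so w ≈ -1091.0/-22 = 49.59.

w ≈ 49.6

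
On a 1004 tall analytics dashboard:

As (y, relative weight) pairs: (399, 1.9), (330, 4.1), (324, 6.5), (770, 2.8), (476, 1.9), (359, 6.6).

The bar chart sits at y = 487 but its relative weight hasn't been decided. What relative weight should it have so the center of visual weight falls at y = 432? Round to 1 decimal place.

Existing Σw = 23.8 (1.9 + 4.1 + 6.5 + 2.8 + 1.9 + 6.6); existing moment 1.9·399 + 4.1·330 + 6.5·324 + 2.8·770 + 1.9·476 + 6.6·359 = 9646.9.
Balance at y = 432 requires (9646.9 + w·487) / (23.8 + w) = 432.
So w = (432·23.8 − 9646.9)/(487 − 432) = 634.7/55 ≈ 11.54.

w ≈ 11.5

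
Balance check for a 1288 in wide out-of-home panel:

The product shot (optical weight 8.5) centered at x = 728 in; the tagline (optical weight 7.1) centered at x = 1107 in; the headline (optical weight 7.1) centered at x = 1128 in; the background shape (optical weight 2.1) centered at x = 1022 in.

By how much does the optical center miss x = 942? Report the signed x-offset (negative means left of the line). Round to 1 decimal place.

Total weight = 8.5 + 7.1 + 7.1 + 2.1 = 24.8.
Σw·x = 8.5·728 + 7.1·1107 + 7.1·1128 + 2.1·1022 = 24202.7, so x̄ = 24202.7/24.8 ≈ 975.92.
Difference: 975.92 − 942 ≈ 33.92.

≈ 33.9 in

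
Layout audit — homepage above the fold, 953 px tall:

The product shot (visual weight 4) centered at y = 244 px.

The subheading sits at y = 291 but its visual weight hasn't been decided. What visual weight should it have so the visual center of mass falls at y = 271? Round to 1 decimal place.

Known: weight 4 with moment 4·244 = 976.
For the centroid to hit 271: (976 + w·291) / (4 + w) = 271.
Solving: w = (271·4 − 976) / (291 − 271) = 108 / 20 ≈ 5.40.

w ≈ 5.4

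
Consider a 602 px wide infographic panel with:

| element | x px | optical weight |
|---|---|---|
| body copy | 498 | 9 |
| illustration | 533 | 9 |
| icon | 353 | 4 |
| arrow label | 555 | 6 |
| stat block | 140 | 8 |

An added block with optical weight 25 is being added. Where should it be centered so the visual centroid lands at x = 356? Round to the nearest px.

New total weight: (9 + 9 + 4 + 6 + 8) + 25 = 61.
Along x: (15141 + 25·x) / 61 = 356 (existing moment 9·498 + 9·533 + 4·353 + 6·555 + 8·140 = 15141) ⇒ x = (21716 − 15141) / 25 ≈ 263.00.

x ≈ 263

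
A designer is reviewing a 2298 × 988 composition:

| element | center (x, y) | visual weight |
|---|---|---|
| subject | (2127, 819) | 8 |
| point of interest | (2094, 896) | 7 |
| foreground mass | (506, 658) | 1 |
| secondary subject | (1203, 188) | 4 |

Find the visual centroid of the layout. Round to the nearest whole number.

Weights sum to 8 + 7 + 1 + 4 = 20.
x: (8·2127 + 7·2094 + 1·506 + 4·1203) / 20 = 36992 / 20 ≈ 1849.60
y: (8·819 + 7·896 + 1·658 + 4·188) / 20 = 14234 / 20 ≈ 711.70

(1850, 712)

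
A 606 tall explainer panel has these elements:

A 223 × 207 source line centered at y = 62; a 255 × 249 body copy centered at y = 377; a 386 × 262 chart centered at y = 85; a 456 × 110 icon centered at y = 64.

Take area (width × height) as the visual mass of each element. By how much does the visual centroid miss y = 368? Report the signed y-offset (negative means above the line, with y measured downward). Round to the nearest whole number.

Areas: source line 223·207 = 46161, body copy 255·249 = 63495, chart 386·262 = 101132, icon 456·110 = 50160. Total weight = 260948.
y-moment: 46161·62 + 63495·377 + 101132·85 + 50160·64 = 38606057; centroid 38606057/260948 ≈ 147.95.
Difference: 147.95 − 368 ≈ -220.05.

≈ -220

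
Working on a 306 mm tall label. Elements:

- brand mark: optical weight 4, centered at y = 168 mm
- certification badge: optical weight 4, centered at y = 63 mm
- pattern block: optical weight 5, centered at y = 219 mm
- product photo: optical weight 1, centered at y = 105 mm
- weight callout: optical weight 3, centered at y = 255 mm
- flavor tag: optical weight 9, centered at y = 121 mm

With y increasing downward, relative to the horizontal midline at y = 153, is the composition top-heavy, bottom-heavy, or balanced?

Σw = 4 + 4 + 5 + 1 + 3 + 9 = 26.
y: (4·168 + 4·63 + 5·219 + 1·105 + 3·255 + 9·121) / 26 = 3978 / 26 ≈ 153.00
That equals the midline 153 — balanced.

balanced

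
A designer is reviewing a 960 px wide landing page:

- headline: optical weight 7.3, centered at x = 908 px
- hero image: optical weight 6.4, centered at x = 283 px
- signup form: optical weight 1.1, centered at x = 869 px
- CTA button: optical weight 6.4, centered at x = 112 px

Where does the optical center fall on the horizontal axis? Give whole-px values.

x ≈ 477

Σw = 7.3 + 6.4 + 1.1 + 6.4 = 21.2.
x: (7.3·908 + 6.4·283 + 1.1·869 + 6.4·112) / 21.2 = 10112.3 / 21.2 ≈ 477.00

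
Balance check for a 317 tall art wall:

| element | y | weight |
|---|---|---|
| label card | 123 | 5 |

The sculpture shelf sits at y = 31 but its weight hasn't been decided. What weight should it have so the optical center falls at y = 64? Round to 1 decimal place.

w ≈ 8.9

Known: weight 5 with moment 5·123 = 615.
Balance at y = 64 requires (615 + w·31) / (5 + w) = 64.
Rearranging, w·(31 − 64) = 64·5 − 615 = -295, so w ≈ -295/-33 = 8.94.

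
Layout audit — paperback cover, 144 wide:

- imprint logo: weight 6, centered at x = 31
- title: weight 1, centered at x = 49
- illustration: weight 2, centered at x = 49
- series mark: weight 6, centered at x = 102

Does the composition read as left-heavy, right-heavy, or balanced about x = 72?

Weights sum to 6 + 1 + 2 + 6 = 15.
x-moment: 6·31 + 1·49 + 2·49 + 6·102 = 945; centroid 945/15 ≈ 63.00.
Since 63.0 is left of 72, the composition reads left-heavy.

left-heavy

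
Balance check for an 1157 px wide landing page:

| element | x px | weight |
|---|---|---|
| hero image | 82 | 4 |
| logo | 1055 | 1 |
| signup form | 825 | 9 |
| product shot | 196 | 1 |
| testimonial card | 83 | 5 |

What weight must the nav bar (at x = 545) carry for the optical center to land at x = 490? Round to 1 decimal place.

Fixed elements: Σw = 4 + 1 + 9 + 1 + 5 = 20, Σw·x = 4·82 + 1·1055 + 9·825 + 1·196 + 5·83 = 9419.
Balance at x = 490 requires (9419 + w·545) / (20 + w) = 490.
Rearranging, w·(545 − 490) = 490·20 − 9419 = 381, so w ≈ 381/55 = 6.93.

w ≈ 6.9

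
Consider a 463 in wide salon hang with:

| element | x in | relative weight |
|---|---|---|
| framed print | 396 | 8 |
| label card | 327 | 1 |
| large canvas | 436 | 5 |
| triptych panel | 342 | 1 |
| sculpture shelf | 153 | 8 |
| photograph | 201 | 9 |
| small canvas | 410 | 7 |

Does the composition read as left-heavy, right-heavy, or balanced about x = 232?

right-heavy

Total weight = 8 + 1 + 5 + 1 + 8 + 9 + 7 = 39.
x: (8·396 + 1·327 + 5·436 + 1·342 + 8·153 + 9·201 + 7·410) / 39 = 11920 / 39 ≈ 305.64
Since 305.6 is right of 232, the composition reads right-heavy.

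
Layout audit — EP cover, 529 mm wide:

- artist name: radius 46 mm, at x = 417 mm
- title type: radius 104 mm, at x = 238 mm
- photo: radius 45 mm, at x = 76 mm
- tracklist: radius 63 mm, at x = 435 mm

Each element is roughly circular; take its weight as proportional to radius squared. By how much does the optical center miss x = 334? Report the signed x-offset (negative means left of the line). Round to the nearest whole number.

≈ -52 mm

r² weights: artist name 46² = 2116, title type 104² = 10816, photo 45² = 2025, tracklist 63² = 3969. Total = 18926.
x: (2116·417 + 10816·238 + 2025·76 + 3969·435) / 18926 = 5336995 / 18926 ≈ 281.99
Against x = 334, that's 281.99 − 334 = -52.01.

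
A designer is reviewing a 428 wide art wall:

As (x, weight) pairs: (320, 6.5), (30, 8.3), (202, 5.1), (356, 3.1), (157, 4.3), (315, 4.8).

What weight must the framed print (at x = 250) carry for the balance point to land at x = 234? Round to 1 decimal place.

Fixed elements: Σw = 6.5 + 8.3 + 5.1 + 3.1 + 4.3 + 4.8 = 32.1, Σw·x = 6.5·320 + 8.3·30 + 5.1·202 + 3.1·356 + 4.3·157 + 4.8·315 = 6649.9.
Balance at x = 234 requires (6649.9 + w·250) / (32.1 + w) = 234.
Solving: w = (234·32.1 − 6649.9) / (250 − 234) = 861.5 / 16 ≈ 53.84.

w ≈ 53.8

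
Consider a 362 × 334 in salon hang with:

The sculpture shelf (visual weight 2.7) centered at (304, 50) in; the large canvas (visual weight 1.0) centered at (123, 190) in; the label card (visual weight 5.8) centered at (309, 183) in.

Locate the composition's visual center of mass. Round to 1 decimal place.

Total weight = 2.7 + 1.0 + 5.8 = 9.5.
x: (2.7·304 + 1.0·123 + 5.8·309) / 9.5 = 2736.0 / 9.5 ≈ 288.00
y: (2.7·50 + 1.0·190 + 5.8·183) / 9.5 = 1386.4 / 9.5 ≈ 145.94

(288.0, 145.9)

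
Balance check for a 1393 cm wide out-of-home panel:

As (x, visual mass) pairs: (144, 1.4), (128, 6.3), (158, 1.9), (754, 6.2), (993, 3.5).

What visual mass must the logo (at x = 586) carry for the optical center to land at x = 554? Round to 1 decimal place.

w ≈ 38.6

Fixed elements: Σw = 1.4 + 6.3 + 1.9 + 6.2 + 3.5 = 19.3, Σw·x = 1.4·144 + 6.3·128 + 1.9·158 + 6.2·754 + 3.5·993 = 9458.5.
For the centroid to hit 554: (9458.5 + w·586) / (19.3 + w) = 554.
Solving: w = (554·19.3 − 9458.5) / (586 − 554) = 1233.7 / 32 ≈ 38.55.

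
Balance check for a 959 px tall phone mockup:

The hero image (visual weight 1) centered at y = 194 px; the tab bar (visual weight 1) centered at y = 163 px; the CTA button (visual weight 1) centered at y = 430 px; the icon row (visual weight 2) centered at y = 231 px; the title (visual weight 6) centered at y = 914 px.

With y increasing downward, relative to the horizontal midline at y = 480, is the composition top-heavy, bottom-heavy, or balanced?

Σw = 1 + 1 + 1 + 2 + 6 = 11.
y-moment: 1·194 + 1·163 + 1·430 + 2·231 + 6·914 = 6733; centroid 6733/11 ≈ 612.09.
612.1 vs midline 480 → bottom-heavy.

bottom-heavy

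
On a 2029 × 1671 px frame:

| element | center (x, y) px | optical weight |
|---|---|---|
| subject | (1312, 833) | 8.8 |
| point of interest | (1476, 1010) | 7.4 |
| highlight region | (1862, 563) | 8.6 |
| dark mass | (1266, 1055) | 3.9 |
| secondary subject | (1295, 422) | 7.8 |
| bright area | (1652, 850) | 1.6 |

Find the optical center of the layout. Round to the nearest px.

Total weight = 8.8 + 7.4 + 8.6 + 3.9 + 7.8 + 1.6 = 38.1.
x-moment: 8.8·1312 + 7.4·1476 + 8.6·1862 + 3.9·1266 + 7.8·1295 + 1.6·1652 = 56162.8; centroid 56162.8/38.1 ≈ 1474.09.
y-moment: 8.8·833 + 7.4·1010 + 8.6·563 + 3.9·1055 + 7.8·422 + 1.6·850 = 28412.3; centroid 28412.3/38.1 ≈ 745.73.

(1474, 746)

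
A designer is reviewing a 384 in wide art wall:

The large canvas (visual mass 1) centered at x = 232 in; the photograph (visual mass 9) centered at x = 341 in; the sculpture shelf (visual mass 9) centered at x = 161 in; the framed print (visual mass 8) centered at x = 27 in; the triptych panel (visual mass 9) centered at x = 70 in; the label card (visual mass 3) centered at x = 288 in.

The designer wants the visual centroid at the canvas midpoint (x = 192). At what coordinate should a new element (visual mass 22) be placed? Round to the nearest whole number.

After adding the new element, total weight = 1 + 9 + 9 + 8 + 9 + 3 + 22 = 61.
x: target moment 61×192 = 11712; current 1·232 + 9·341 + 9·161 + 8·27 + 9·70 + 3·288 = 6460; the new element supplies 5252, so x = 5252/22 ≈ 238.73.

x ≈ 239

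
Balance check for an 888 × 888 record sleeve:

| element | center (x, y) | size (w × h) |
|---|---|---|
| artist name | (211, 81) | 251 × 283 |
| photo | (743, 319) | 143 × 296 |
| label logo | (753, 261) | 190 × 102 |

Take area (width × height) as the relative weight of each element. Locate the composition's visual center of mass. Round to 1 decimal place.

(459.8, 183.2)

Areas → weights: artist name 251·283 = 71033, photo 143·296 = 42328, label logo 190·102 = 19380; Σw = 132741.
x-moment: 71033·211 + 42328·743 + 19380·753 = 61030807; centroid 61030807/132741 ≈ 459.77.
y-moment: 71033·81 + 42328·319 + 19380·261 = 24314485; centroid 24314485/132741 ≈ 183.17.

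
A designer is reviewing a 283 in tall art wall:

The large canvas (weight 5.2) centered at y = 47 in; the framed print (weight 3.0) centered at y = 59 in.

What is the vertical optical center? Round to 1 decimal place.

y ≈ 51.4

Weights sum to 5.2 + 3.0 = 8.2.
y: (5.2·47 + 3.0·59) / 8.2 = 421.4 / 8.2 ≈ 51.39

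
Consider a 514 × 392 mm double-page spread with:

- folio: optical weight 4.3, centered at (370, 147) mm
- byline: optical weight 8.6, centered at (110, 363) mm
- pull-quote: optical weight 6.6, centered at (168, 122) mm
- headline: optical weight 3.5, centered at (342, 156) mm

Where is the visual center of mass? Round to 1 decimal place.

Weights sum to 4.3 + 8.6 + 6.6 + 3.5 = 23.0.
Σw·x = 4.3·370 + 8.6·110 + 6.6·168 + 3.5·342 = 4842.8, so x̄ = 4842.8/23.0 ≈ 210.56.
Σw·y = 4.3·147 + 8.6·363 + 6.6·122 + 3.5·156 = 5105.1, so ȳ = 5105.1/23.0 ≈ 221.96.

(210.6, 222.0)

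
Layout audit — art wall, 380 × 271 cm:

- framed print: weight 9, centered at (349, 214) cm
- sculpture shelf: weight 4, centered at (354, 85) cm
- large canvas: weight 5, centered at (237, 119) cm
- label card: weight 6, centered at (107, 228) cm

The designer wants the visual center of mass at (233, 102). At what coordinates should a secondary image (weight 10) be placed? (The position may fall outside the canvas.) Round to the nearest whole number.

(154, -76)

After adding the secondary image, total weight = 9 + 4 + 5 + 6 + 10 = 34.
x: target moment 34×233 = 7922; current 9·349 + 4·354 + 5·237 + 6·107 = 6384; the secondary image supplies 1538, so x = 1538/10 ≈ 153.80.
y: target moment 34×102 = 3468; current 9·214 + 4·85 + 5·119 + 6·228 = 4229; the secondary image supplies -761, so y = -761/10 ≈ -76.10.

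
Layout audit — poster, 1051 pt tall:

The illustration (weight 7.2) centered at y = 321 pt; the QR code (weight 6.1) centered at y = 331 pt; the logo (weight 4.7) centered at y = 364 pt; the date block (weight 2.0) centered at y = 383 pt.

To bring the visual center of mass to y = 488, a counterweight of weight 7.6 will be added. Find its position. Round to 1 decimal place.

y ≈ 876.5

With the counterweight, Σw becomes 7.2 + 6.1 + 4.7 + 2.0 + 7.6 = 27.6.
Along y: (6807.1 + 7.6·y) / 27.6 = 488 (existing moment 7.2·321 + 6.1·331 + 4.7·364 + 2.0·383 = 6807.1) ⇒ y = (13468.8 − 6807.1) / 7.6 ≈ 876.54.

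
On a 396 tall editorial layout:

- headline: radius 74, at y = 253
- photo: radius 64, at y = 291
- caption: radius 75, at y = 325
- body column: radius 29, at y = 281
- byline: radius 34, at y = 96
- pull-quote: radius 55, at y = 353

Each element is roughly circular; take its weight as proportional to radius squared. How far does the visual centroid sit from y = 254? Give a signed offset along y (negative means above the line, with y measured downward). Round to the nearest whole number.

r² weights: headline 74² = 5476, photo 64² = 4096, caption 75² = 5625, body column 29² = 841, byline 34² = 1156, pull-quote 55² = 3025. Total = 20219.
Σw·y = 5476·253 + 4096·291 + 5625·325 + 841·281 + 1156·96 + 3025·353 = 5820611, so ȳ = 5820611/20219 ≈ 287.88.
Offset from y = 254: 287.88 − 254 ≈ 33.88.

≈ 34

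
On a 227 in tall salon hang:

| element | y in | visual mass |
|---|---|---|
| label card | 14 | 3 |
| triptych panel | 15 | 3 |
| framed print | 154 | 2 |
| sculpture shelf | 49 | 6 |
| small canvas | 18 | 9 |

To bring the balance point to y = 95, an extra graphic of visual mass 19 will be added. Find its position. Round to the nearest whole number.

y ≈ 165

New total weight: (3 + 3 + 2 + 6 + 9) + 19 = 42.
Along y: (851 + 19·y) / 42 = 95 (existing moment 3·14 + 3·15 + 2·154 + 6·49 + 9·18 = 851) ⇒ y = (3990 − 851) / 19 ≈ 165.21.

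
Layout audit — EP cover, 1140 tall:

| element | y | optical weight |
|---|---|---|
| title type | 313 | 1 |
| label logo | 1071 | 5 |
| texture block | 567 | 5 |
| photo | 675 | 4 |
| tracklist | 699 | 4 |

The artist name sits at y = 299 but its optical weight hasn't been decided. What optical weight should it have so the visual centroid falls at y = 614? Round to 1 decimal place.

w ≈ 7.4

Known weights sum to 1 + 5 + 5 + 4 + 4 = 19; their moment is 1·313 + 5·1071 + 5·567 + 4·675 + 4·699 = 13999.
For the centroid to hit 614: (13999 + w·299) / (19 + w) = 614.
Solving: w = (614·19 − 13999) / (299 − 614) = -2333 / -315 ≈ 7.41.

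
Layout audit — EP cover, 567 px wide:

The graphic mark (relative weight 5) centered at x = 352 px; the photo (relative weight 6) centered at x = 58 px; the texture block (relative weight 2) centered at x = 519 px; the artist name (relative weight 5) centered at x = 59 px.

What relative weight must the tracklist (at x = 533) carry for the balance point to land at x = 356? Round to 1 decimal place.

Known weights sum to 5 + 6 + 2 + 5 = 18; their moment is 5·352 + 6·58 + 2·519 + 5·59 = 3441.
For the centroid to hit 356: (3441 + w·533) / (18 + w) = 356.
So w = (356·18 − 3441)/(533 − 356) = 2967/177 ≈ 16.76.

w ≈ 16.8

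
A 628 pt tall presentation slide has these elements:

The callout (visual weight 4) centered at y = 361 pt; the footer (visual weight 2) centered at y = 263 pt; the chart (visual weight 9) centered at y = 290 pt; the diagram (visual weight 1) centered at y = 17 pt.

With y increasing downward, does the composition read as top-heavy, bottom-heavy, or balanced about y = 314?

Weights sum to 4 + 2 + 9 + 1 = 16.
y: (4·361 + 2·263 + 9·290 + 1·17) / 16 = 4597 / 16 ≈ 287.31
287.3 vs midline 314 → top-heavy.

top-heavy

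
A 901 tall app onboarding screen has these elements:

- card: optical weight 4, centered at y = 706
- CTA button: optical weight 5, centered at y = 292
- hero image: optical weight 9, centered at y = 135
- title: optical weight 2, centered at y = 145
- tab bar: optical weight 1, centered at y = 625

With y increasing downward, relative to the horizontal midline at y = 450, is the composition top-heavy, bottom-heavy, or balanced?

top-heavy

Weights sum to 4 + 5 + 9 + 2 + 1 = 21.
Σw·y = 4·706 + 5·292 + 9·135 + 2·145 + 1·625 = 6414, so ȳ = 6414/21 ≈ 305.43.
305.4 lies above (smaller y than) the midline 450, so the layout is top-heavy.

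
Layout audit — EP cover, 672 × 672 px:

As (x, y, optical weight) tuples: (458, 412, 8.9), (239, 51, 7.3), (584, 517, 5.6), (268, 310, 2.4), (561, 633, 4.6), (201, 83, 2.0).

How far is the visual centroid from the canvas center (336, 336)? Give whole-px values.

Total weight = 8.9 + 7.3 + 5.6 + 2.4 + 4.6 + 2.0 = 30.8.
Σw·x = 12717.1; x̄ = 12717.1/30.8 ≈ 412.89.
Σw·y = 10756.1; ȳ = 10756.1/30.8 ≈ 349.22.
Offset from (336, 336): Δx ≈ 76.89, Δy ≈ 13.22; distance = √(Δx² + Δy²) ≈ 78.02.

≈ 78 px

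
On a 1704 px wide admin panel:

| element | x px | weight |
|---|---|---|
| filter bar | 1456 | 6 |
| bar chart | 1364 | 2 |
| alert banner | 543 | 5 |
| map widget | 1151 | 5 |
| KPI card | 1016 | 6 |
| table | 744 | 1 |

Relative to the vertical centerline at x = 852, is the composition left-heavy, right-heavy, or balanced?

Σw = 6 + 2 + 5 + 5 + 6 + 1 = 25.
x: (6·1456 + 2·1364 + 5·543 + 5·1151 + 6·1016 + 1·744) / 25 = 26774 / 25 ≈ 1070.96
1071.0 vs midline 852 → right-heavy.

right-heavy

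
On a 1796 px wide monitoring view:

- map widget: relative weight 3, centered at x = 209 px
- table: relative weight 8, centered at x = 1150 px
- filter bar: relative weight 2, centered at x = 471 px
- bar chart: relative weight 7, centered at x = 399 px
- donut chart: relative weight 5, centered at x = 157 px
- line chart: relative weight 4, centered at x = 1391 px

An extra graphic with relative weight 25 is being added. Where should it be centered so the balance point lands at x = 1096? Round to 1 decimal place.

x ≈ 1570.9

With the extra graphic, Σw becomes 3 + 8 + 2 + 7 + 5 + 4 + 25 = 54.
Along x: (19911 + 25·x) / 54 = 1096 (existing moment 3·209 + 8·1150 + 2·471 + 7·399 + 5·157 + 4·1391 = 19911) ⇒ x = (59184 − 19911) / 25 ≈ 1570.92.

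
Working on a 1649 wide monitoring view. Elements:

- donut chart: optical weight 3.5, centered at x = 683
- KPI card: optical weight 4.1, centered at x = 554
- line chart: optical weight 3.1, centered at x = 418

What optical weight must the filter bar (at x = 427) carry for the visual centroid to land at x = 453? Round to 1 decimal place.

w ≈ 42.7

Known weights sum to 3.5 + 4.1 + 3.1 = 10.7; their moment is 3.5·683 + 4.1·554 + 3.1·418 = 5957.7.
For the centroid to hit 453: (5957.7 + w·427) / (10.7 + w) = 453.
Solving: w = (453·10.7 − 5957.7) / (427 − 453) = -1110.6 / -26 ≈ 42.72.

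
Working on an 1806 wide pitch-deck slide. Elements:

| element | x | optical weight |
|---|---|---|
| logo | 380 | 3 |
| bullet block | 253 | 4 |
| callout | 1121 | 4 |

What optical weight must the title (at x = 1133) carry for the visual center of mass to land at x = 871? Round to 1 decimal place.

Known weights sum to 3 + 4 + 4 = 11; their moment is 3·380 + 4·253 + 4·1121 = 6636.
For the centroid to hit 871: (6636 + w·1133) / (11 + w) = 871.
Rearranging, w·(1133 − 871) = 871·11 − 6636 = 2945, so w ≈ 2945/262 = 11.24.

w ≈ 11.2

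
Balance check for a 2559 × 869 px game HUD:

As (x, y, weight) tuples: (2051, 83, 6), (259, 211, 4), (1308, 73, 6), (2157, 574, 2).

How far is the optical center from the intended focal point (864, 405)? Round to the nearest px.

≈ 604 px

Total weight = 6 + 4 + 6 + 2 = 18.
Σw·x = 6·2051 + 4·259 + 6·1308 + 2·2157 = 25504, so x̄ = 25504/18 ≈ 1416.89.
Σw·y = 6·83 + 4·211 + 6·73 + 2·574 = 2928, so ȳ = 2928/18 ≈ 162.67.
From (864, 405): dx = 552.89, dy = -242.33, so the distance is √(dx²+dy²) ≈ 603.67.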